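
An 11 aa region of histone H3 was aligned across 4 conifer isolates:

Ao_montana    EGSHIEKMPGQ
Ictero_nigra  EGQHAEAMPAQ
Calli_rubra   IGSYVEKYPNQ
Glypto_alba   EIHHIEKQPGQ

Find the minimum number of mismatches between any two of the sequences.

3

Pairwise Hamming distances:
  Ao_montana vs Ictero_nigra: 4
  Ao_montana vs Calli_rubra: 5
  Ao_montana vs Glypto_alba: 3
  Ictero_nigra vs Calli_rubra: 7
  Ictero_nigra vs Glypto_alba: 6
  Calli_rubra vs Glypto_alba: 7
The smallest is 3, between Ao_montana and Glypto_alba.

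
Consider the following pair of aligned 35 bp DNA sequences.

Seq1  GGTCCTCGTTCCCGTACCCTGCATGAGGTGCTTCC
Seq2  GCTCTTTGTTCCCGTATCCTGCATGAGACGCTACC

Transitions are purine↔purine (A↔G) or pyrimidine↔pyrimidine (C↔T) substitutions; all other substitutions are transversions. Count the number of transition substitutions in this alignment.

5

Mismatches occur at site 2 (G/C, transversion), site 5 (C/T, transition), site 7 (C/T, transition), site 17 (C/T, transition), site 28 (G/A, transition), site 29 (T/C, transition), site 33 (T/A, transversion).
Of the 7 differences, 5 transitions and 2 transversions, so the answer is 5.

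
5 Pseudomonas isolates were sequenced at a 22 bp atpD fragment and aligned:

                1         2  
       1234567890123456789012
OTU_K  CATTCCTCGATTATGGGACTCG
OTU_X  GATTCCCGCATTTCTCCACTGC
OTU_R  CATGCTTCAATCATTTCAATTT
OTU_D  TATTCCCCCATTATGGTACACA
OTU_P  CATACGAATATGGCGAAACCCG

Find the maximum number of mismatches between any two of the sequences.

15

Pairwise Hamming distances:
  OTU_K vs OTU_X: 11
  OTU_K vs OTU_R: 10
  OTU_K vs OTU_D: 6
  OTU_K vs OTU_P: 11
  OTU_X vs OTU_R: 13
  OTU_X vs OTU_D: 10
  OTU_X vs OTU_P: 14
  OTU_R vs OTU_D: 13
  OTU_R vs OTU_P: 15
  OTU_D vs OTU_P: 13
The largest is 15, between OTU_R and OTU_P.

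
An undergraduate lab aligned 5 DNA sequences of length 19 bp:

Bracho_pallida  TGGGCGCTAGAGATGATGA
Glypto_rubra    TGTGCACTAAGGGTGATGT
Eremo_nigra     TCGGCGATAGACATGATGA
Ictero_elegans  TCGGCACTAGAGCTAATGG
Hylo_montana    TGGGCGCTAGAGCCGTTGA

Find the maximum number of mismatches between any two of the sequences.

9

Pairwise Hamming distances:
  Bracho_pallida vs Glypto_rubra: 6
  Bracho_pallida vs Eremo_nigra: 3
  Bracho_pallida vs Ictero_elegans: 5
  Bracho_pallida vs Hylo_montana: 3
  Glypto_rubra vs Eremo_nigra: 9
  Glypto_rubra vs Ictero_elegans: 7
  Glypto_rubra vs Hylo_montana: 8
  Eremo_nigra vs Ictero_elegans: 6
  Eremo_nigra vs Hylo_montana: 6
  Ictero_elegans vs Hylo_montana: 6
The largest is 9, between Glypto_rubra and Eremo_nigra.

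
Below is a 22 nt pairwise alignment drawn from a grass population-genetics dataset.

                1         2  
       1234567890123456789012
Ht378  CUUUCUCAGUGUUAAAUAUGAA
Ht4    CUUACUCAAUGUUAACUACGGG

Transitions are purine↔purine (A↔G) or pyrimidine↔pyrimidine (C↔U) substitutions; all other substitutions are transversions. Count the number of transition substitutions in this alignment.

4

Mismatches occur at site 4 (U↔A, transversion), site 9 (G↔A, transition), site 16 (A↔C, transversion), site 19 (U↔C, transition), site 21 (A↔G, transition), site 22 (A↔G, transition).
Of the 6 differences, 4 transitions and 2 transversions, so the answer is 4.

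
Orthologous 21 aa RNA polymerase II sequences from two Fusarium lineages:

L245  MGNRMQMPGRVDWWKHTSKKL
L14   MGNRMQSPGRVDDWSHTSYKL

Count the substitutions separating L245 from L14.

Differing sites — 7:M/S; 13:W/D; 15:K/S; 19:K/Y.
That gives 4 mismatches out of 21 aligned sites, so the Hamming distance is 4.

4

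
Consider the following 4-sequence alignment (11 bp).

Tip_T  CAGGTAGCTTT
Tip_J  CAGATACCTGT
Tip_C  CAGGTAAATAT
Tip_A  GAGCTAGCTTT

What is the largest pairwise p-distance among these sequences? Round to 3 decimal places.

Pairwise Hamming distances:
  Tip_T vs Tip_J: 3
  Tip_T vs Tip_C: 3
  Tip_T vs Tip_A: 2
  Tip_J vs Tip_C: 4
  Tip_J vs Tip_A: 4
  Tip_C vs Tip_A: 5
The largest is 5 mismatches, between Tip_C and Tip_A; p = 5/11 = 0.455.

0.455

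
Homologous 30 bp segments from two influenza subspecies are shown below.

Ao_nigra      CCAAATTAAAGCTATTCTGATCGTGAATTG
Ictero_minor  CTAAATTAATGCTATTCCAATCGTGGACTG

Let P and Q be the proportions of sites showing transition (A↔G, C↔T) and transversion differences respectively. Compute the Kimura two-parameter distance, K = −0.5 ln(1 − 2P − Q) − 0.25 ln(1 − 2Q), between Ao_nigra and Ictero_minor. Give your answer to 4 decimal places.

0.2456

The sequences differ at positions 2 (C/T, transition), 10 (A/T, transversion), 18 (T/C, transition), 19 (G/A, transition), 26 (A/G, transition), 28 (T/C, transition).
Of the 6 differences, 5 transitions and 1 transversion over 30 sites: P = 5/30 = 0.166667, Q = 1/30 = 0.033333.
d = −0.5·ln(0.633333) − 0.25·ln(0.933334) = −0.5·(-0.456759) − 0.25·(-0.068992) = 0.2456.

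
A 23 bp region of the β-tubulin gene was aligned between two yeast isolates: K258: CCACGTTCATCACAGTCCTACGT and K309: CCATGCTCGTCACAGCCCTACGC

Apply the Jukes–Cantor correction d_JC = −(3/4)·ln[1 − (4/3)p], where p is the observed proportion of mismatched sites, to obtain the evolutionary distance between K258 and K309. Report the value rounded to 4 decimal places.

0.2567

Differing sites — 4:C/T; 6:T/C; 9:A/G; 16:T/C; 23:T/C.
p = 5/23 = 0.217391.
d = −0.75 · ln(1 − (4/3)·0.217391) = −0.75 · ln(0.710145) = −0.75 · (-0.342286) = 0.2567.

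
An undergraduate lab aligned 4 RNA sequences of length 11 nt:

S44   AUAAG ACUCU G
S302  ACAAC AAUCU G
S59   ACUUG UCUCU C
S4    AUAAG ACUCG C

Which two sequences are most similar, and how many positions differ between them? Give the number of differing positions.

Pairwise Hamming distances:
  S44 vs S302: 3
  S44 vs S59: 5
  S44 vs S4: 2
  S302 vs S59: 6
  S302 vs S4: 5
  S59 vs S4: 5
The smallest is 2, between S44 and S4.

2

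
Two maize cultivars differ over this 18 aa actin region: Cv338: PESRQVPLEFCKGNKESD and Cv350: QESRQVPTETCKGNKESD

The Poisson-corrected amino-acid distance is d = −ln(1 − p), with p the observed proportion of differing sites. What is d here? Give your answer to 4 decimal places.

0.1823

The sequences differ at positions 1 (P/Q), 8 (L/T), 10 (F/T).
p = 3/18 = 0.166667.
d = −ln(1 − 0.166667) = −ln(0.833333) = 0.1823.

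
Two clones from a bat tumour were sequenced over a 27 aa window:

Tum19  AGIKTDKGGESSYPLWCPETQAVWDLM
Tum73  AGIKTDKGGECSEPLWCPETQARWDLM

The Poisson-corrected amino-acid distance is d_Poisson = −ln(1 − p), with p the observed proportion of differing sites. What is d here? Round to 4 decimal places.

0.1178

The sequences differ at positions 11 (S/C), 13 (Y/E), 23 (V/R).
p = 3/27 = 0.111111.
d = −ln(1 − 0.111111) = −ln(0.888889) = 0.1178.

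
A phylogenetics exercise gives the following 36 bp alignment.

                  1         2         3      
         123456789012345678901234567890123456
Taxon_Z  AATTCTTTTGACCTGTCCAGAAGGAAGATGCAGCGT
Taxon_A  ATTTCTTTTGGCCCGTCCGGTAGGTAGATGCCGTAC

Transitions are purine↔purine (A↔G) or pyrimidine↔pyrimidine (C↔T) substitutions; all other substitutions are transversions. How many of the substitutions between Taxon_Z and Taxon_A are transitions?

6

Mismatches occur at site 2 (A→T, transversion), site 11 (A→G, transition), site 14 (T→C, transition), site 19 (A→G, transition), site 21 (A→T, transversion), site 25 (A→T, transversion), site 32 (A→C, transversion), site 34 (C→T, transition), site 35 (G→A, transition), site 36 (T→C, transition).
Of the 10 differences, 6 transitions and 4 transversions, so the answer is 6.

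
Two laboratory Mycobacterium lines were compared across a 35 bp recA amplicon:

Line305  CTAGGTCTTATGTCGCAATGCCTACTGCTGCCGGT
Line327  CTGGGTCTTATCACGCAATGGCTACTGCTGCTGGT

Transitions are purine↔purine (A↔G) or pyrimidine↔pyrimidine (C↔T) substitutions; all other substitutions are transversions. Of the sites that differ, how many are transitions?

The sequences differ at positions 3 (A/G, transition), 12 (G/C, transversion), 13 (T/A, transversion), 21 (C/G, transversion), 32 (C/T, transition).
Of the 5 differences, 2 transitions and 3 transversions, so the answer is 2.

2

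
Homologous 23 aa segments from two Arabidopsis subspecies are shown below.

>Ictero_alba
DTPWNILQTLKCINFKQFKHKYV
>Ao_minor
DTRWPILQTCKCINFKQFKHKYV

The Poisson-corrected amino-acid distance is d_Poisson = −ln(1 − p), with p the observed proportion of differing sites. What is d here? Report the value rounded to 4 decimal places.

Mismatches occur at site 3 (P→R), site 5 (N→P), site 10 (L→C).
p = 3/23 = 0.130435.
d = −ln(1 − 0.130435) = −ln(0.869565) = 0.1398.

0.1398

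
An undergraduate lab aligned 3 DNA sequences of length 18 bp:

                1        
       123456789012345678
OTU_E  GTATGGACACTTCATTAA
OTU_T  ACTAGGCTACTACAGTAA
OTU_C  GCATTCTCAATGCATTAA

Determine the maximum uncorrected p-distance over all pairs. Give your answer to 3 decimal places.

Pairwise Hamming distances:
  OTU_E vs OTU_T: 8
  OTU_E vs OTU_C: 6
  OTU_T vs OTU_C: 10
The largest is 10 mismatches, between OTU_T and OTU_C; p = 10/18 = 0.556.

0.556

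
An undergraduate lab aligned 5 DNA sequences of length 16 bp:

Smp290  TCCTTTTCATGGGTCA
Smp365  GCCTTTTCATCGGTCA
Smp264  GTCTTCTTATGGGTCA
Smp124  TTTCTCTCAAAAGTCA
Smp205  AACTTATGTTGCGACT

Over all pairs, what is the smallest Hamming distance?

Pairwise Hamming distances:
  Smp290 vs Smp365: 2
  Smp290 vs Smp264: 4
  Smp290 vs Smp124: 7
  Smp290 vs Smp205: 8
  Smp365 vs Smp264: 4
  Smp365 vs Smp124: 8
  Smp365 vs Smp205: 9
  Smp264 vs Smp124: 7
  Smp264 vs Smp205: 8
  Smp124 vs Smp205: 12
The smallest is 2, between Smp290 and Smp365.

2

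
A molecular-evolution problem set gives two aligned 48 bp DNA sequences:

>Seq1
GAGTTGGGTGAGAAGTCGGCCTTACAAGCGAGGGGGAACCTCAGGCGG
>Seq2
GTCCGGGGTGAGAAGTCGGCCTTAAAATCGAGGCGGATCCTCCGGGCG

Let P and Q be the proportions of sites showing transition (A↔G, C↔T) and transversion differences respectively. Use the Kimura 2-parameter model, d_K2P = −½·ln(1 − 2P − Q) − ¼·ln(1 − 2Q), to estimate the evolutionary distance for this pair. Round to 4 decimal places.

0.2786

The sequences differ at positions 2 (A/T, transversion), 3 (G/C, transversion), 4 (T/C, transition), 5 (T/G, transversion), 25 (C/A, transversion), 28 (G/T, transversion), 34 (G/C, transversion), 38 (A/T, transversion), 43 (A/C, transversion), 46 (C/G, transversion), 47 (G/C, transversion).
Of the 11 differences, 1 transition and 10 transversions over 48 sites: P = 1/48 = 0.020833, Q = 10/48 = 0.208333.
d = −0.5·ln(0.750001) − 0.25·ln(0.583334) = −0.5·(-0.287681) − 0.25·(-0.538995) = 0.2786.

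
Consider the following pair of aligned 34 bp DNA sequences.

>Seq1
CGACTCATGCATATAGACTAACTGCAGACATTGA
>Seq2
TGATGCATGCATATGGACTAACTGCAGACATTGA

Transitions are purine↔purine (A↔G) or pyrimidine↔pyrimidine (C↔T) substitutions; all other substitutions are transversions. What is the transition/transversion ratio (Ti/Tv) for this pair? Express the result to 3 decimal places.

The sequences differ at positions 1 (C/T, transition), 4 (C/T, transition), 5 (T/G, transversion), 15 (A/G, transition).
Of the 4 differences, 3 transitions and 1 transversion, so Ti/Tv = 3/1 = 3.000.

3.000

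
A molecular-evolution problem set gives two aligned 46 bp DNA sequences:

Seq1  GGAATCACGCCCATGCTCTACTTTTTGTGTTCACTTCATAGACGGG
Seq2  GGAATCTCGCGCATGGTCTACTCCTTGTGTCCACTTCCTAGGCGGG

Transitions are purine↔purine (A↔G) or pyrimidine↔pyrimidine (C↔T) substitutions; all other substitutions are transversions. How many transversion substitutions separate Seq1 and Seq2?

Mismatches occur at site 7 (A→T, transversion), site 11 (C→G, transversion), site 16 (C→G, transversion), site 23 (T→C, transition), site 24 (T→C, transition), site 31 (T→C, transition), site 38 (A→C, transversion), site 42 (A→G, transition).
Of the 8 differences, 4 transitions and 4 transversions, so the answer is 4.

4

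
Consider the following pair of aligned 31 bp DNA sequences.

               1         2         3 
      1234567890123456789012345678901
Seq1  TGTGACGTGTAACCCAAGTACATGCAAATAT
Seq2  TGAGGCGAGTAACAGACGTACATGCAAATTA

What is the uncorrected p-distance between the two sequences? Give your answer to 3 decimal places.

Differing sites — 3:T/A; 5:A/G; 8:T/A; 14:C/A; 15:C/G; 17:A/C; 30:A/T; 31:T/A.
There are 8 differences over 31 sites, so p = 8/31 = 0.258.

0.258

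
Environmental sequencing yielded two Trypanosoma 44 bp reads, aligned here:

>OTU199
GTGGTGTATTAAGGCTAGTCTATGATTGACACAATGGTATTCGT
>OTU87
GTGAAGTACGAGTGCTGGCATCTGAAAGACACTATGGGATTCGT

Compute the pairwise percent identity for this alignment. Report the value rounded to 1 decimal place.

The sequences differ at positions 4 (G/A), 5 (T/A), 9 (T/C), 10 (T/G), 12 (A/G), 13 (G/T), 17 (A/G), 19 (T/C), 20 (C/A), 22 (A/C), 26 (T/A), 27 (T/A), 33 (A/T), 38 (T/G).
30 of the 44 sites match, so the percent identity is 30/44 × 100 = 68.2%.

68.2%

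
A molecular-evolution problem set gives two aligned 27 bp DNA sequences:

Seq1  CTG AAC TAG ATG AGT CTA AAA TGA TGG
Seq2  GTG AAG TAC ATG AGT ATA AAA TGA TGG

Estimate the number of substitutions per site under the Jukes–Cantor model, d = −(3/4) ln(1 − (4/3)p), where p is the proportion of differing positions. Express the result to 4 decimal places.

0.1650

Differing sites — 1:C/G; 6:C/G; 9:G/C; 16:C/A.
p = 4/27 = 0.148148.
d = −0.75 · ln(1 − (4/3)·0.148148) = −0.75 · ln(0.802469) = −0.75 · (-0.220062) = 0.1650.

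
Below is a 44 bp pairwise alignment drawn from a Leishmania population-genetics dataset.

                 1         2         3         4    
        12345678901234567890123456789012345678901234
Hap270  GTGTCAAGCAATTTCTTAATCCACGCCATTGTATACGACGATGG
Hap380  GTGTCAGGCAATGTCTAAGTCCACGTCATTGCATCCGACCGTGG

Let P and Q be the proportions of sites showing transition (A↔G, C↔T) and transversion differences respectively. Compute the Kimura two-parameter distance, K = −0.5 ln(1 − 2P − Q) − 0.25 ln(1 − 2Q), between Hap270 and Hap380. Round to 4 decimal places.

The sequences differ at positions 7 (A/G, transition), 13 (T/G, transversion), 17 (T/A, transversion), 19 (A/G, transition), 26 (C/T, transition), 32 (T/C, transition), 35 (A/C, transversion), 40 (G/C, transversion), 41 (A/G, transition).
Of the 9 differences, 5 transitions and 4 transversions over 44 sites: P = 5/44 = 0.113636, Q = 4/44 = 0.090909.
d = −0.5·ln(0.681819) − 0.25·ln(0.818182) = −0.5·(-0.382991) − 0.25·(-0.200670) = 0.2417.

0.2417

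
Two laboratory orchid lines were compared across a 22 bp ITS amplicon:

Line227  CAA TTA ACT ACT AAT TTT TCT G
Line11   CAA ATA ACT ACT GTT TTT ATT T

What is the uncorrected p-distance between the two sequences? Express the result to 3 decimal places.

0.273

Mismatches occur at site 4 (T/A), site 13 (A/G), site 14 (A/T), site 19 (T/A), site 20 (C/T), site 22 (G/T).
There are 6 differences over 22 sites, so p = 6/22 = 0.273.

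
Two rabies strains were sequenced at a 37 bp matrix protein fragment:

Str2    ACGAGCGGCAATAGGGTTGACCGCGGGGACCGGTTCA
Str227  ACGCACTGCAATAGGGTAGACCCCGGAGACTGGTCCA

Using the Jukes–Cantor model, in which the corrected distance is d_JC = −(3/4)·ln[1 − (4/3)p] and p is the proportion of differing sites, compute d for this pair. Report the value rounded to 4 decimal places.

0.2551

Differing sites — 4:A/C; 5:G/A; 7:G/T; 18:T/A; 23:G/C; 27:G/A; 31:C/T; 35:T/C.
p = 8/37 = 0.216216.
d = −0.75 · ln(1 − (4/3)·0.216216) = −0.75 · ln(0.711712) = −0.75 · (-0.340082) = 0.2551.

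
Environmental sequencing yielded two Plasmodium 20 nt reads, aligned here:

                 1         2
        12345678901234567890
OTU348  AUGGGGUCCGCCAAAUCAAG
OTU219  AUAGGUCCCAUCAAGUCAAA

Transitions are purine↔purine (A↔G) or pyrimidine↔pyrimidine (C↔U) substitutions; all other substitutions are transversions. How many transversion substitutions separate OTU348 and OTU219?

Differing sites — 3:G/A (Ti); 6:G/U (Tv); 7:U/C (Ti); 10:G/A (Ti); 11:C/U (Ti); 15:A/G (Ti); 20:G/A (Ti).
Of the 7 differences, 6 transitions and 1 transversion, so the answer is 1.

1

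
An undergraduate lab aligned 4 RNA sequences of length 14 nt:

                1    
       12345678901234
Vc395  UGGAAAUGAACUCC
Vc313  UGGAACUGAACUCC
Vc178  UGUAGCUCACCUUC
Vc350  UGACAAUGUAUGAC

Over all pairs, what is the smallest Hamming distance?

1

Pairwise Hamming distances:
  Vc395 vs Vc313: 1
  Vc395 vs Vc178: 6
  Vc395 vs Vc350: 6
  Vc313 vs Vc178: 5
  Vc313 vs Vc350: 7
  Vc178 vs Vc350: 10
The smallest is 1, between Vc395 and Vc313.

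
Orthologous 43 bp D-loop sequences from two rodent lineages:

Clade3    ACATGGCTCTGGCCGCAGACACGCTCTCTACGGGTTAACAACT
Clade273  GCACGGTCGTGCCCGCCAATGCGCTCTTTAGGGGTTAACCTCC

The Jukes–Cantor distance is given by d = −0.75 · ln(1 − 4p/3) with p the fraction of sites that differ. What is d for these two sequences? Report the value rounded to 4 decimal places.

Differing sites — 1:A/G; 4:T/C; 7:C/T; 8:T/C; 9:C/G; 12:G/C; 17:A/C; 18:G/A; 20:C/T; 21:A/G; 28:C/T; 31:C/G; 40:A/C; 41:A/T; 43:T/C.
p = 15/43 = 0.348837.
d = −0.75 · ln(1 − (4/3)·0.348837) = −0.75 · ln(0.534884) = −0.75 · (-0.625705) = 0.4693.

0.4693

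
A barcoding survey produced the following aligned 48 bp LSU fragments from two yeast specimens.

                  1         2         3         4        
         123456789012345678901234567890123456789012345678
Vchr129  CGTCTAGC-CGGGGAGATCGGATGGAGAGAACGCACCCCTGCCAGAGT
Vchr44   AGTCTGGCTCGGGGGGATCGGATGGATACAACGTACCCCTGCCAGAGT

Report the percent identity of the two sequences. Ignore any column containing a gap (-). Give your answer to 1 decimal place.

87.2%

Excluding the 1 gap column leaves 47 comparable sites.
Differing sites — 1:C/A; 6:A/G; 15:A/G; 27:G/T; 29:G/C; 34:C/T.
41 of the 47 comparable sites match, so the percent identity is 41/47 × 100 = 87.2%.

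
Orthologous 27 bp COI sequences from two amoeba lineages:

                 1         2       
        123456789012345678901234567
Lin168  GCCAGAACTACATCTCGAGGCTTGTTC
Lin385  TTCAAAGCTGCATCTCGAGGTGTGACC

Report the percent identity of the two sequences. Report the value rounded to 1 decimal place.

66.7%

Differing sites — 1:G/T; 2:C/T; 5:G/A; 7:A/G; 10:A/G; 21:C/T; 22:T/G; 25:T/A; 26:T/C.
18 of the 27 sites match, so the percent identity is 18/27 × 100 = 66.7%.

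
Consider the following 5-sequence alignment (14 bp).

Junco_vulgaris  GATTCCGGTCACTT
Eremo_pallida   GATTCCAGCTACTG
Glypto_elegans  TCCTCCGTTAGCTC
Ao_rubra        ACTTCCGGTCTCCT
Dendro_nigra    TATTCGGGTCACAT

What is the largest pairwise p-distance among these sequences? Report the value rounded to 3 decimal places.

0.643

Pairwise Hamming distances:
  Junco_vulgaris vs Eremo_pallida: 4
  Junco_vulgaris vs Glypto_elegans: 7
  Junco_vulgaris vs Ao_rubra: 4
  Junco_vulgaris vs Dendro_nigra: 3
  Eremo_pallida vs Glypto_elegans: 9
  Eremo_pallida vs Ao_rubra: 8
  Eremo_pallida vs Dendro_nigra: 7
  Glypto_elegans vs Ao_rubra: 7
  Glypto_elegans vs Dendro_nigra: 8
  Ao_rubra vs Dendro_nigra: 5
The largest is 9 mismatches, between Eremo_pallida and Glypto_elegans; p = 9/14 = 0.643.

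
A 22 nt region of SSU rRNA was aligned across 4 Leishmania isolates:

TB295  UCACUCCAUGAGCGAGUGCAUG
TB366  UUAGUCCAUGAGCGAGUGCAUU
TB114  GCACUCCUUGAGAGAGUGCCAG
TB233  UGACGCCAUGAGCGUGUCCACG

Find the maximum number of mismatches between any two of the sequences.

9

Pairwise Hamming distances:
  TB295 vs TB366: 3
  TB295 vs TB114: 5
  TB295 vs TB233: 5
  TB366 vs TB114: 8
  TB366 vs TB233: 7
  TB114 vs TB233: 9
The largest is 9, between TB114 and TB233.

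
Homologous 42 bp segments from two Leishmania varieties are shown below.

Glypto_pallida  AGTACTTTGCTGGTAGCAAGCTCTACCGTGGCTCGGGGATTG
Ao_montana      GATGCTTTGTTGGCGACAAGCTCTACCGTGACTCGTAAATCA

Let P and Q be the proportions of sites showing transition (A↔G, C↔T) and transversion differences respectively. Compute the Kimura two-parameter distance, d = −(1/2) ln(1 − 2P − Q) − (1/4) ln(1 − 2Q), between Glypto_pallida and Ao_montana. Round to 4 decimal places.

0.4644

The sequences differ at positions 1 (A/G, transition), 2 (G/A, transition), 4 (A/G, transition), 10 (C/T, transition), 14 (T/C, transition), 15 (A/G, transition), 16 (G/A, transition), 31 (G/A, transition), 36 (G/T, transversion), 37 (G/A, transition), 38 (G/A, transition), 41 (T/C, transition), 42 (G/A, transition).
Of the 13 differences, 12 transitions and 1 transversion over 42 sites: P = 12/42 = 0.285714, Q = 1/42 = 0.023810.
d = −0.5·ln(0.404762) − 0.25·ln(0.952380) = −0.5·(-0.904456) − 0.25·(-0.048791) = 0.4644.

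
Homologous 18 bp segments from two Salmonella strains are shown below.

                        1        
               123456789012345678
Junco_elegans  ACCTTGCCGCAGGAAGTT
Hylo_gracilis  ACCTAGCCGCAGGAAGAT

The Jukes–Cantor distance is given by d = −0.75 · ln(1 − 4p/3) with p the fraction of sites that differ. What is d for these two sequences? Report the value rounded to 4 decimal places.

Differing sites — 5:T/A; 17:T/A.
p = 2/18 = 0.111111.
d = −0.75 · ln(1 − (4/3)·0.111111) = −0.75 · ln(0.851852) = −0.75 · (-0.160342) = 0.1203.

0.1203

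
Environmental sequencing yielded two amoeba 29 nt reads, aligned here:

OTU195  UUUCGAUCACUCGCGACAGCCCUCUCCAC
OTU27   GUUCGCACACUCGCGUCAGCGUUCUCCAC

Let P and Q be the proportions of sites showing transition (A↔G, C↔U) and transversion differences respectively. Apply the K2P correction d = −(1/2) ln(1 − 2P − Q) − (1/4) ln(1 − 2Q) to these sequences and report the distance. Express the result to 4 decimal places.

0.2438

Differing sites — 1:U/G (Tv); 6:A/C (Tv); 7:U/A (Tv); 16:A/U (Tv); 21:C/G (Tv); 22:C/U (Ti).
Of the 6 differences, 1 transition and 5 transversions over 29 sites: P = 1/29 = 0.034483, Q = 5/29 = 0.172414.
d = −0.5·ln(0.758620) − 0.25·ln(0.655172) = −0.5·(-0.276254) − 0.25·(-0.422857) = 0.2438.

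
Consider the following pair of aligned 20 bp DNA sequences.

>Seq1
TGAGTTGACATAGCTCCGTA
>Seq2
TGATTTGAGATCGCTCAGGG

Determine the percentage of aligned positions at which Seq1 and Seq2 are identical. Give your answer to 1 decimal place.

The sequences differ at positions 4 (G/T), 9 (C/G), 12 (A/C), 17 (C/A), 19 (T/G), 20 (A/G).
14 of the 20 sites match, so the percent identity is 14/20 × 100 = 70.0%.

70.0%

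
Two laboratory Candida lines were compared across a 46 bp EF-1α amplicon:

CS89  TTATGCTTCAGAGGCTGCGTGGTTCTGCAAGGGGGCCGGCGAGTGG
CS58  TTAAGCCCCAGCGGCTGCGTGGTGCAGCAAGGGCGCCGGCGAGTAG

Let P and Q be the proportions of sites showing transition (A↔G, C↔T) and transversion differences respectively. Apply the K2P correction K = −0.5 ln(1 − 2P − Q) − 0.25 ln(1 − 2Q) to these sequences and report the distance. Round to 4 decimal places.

0.1979

Mismatches occur at site 4 (T/A, transversion), site 7 (T/C, transition), site 8 (T/C, transition), site 12 (A/C, transversion), site 24 (T/G, transversion), site 26 (T/A, transversion), site 34 (G/C, transversion), site 45 (G/A, transition).
Of the 8 differences, 3 transitions and 5 transversions over 46 sites: P = 3/46 = 0.065217, Q = 5/46 = 0.108696.
d = −0.5·ln(0.760870) − 0.25·ln(0.782608) = −0.5·(-0.273293) − 0.25·(-0.245123) = 0.1979.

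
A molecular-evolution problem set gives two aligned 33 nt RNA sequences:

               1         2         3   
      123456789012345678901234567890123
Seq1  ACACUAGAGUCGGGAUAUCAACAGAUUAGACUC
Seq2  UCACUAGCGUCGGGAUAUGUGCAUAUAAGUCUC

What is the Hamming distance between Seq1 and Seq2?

Mismatches occur at site 1 (A↔U), site 8 (A↔C), site 19 (C↔G), site 20 (A↔U), site 21 (A↔G), site 24 (G↔U), site 27 (U↔A), site 30 (A↔U).
That gives 8 mismatches out of 33 aligned sites, so the Hamming distance is 8.

8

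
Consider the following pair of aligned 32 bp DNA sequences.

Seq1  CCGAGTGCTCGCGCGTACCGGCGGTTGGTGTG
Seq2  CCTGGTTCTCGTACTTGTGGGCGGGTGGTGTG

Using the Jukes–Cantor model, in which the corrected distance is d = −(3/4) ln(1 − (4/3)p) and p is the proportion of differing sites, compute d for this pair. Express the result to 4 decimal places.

The sequences differ at positions 3 (G/T), 4 (A/G), 7 (G/T), 12 (C/T), 13 (G/A), 15 (G/T), 17 (A/G), 18 (C/T), 19 (C/G), 25 (T/G).
p = 10/32 = 0.312500.
d = −0.75 · ln(1 − (4/3)·0.312500) = −0.75 · ln(0.583333) = −0.75 · (-0.538997) = 0.4042.

0.4042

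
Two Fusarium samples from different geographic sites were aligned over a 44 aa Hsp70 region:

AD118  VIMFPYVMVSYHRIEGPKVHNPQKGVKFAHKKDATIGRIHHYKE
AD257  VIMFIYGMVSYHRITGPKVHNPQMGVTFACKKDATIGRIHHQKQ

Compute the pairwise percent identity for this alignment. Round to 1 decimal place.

The sequences differ at positions 5 (P/I), 7 (V/G), 15 (E/T), 24 (K/M), 27 (K/T), 30 (H/C), 42 (Y/Q), 44 (E/Q).
36 of the 44 sites match, so the percent identity is 36/44 × 100 = 81.8%.

81.8%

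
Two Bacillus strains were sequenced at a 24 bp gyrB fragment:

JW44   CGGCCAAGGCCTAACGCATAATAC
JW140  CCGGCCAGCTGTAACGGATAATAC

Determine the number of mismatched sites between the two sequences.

7

Mismatches occur at site 2 (G→C), site 4 (C→G), site 6 (A→C), site 9 (G→C), site 10 (C→T), site 11 (C→G), site 17 (C→G).
That gives 7 mismatches out of 24 aligned sites, so the Hamming distance is 7.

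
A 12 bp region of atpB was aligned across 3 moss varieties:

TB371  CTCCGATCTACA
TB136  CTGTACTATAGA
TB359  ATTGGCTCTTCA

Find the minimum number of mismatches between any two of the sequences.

5

Pairwise Hamming distances:
  TB371 vs TB136: 6
  TB371 vs TB359: 5
  TB136 vs TB359: 7
The smallest is 5, between TB371 and TB359.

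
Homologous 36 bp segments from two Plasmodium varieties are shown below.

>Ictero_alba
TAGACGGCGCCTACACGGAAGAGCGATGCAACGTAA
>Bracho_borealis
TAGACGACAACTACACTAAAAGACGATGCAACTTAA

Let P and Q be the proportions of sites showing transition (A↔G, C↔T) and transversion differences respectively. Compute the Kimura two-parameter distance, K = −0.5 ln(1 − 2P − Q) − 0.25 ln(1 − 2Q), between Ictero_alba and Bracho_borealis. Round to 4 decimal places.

0.3151

The sequences differ at positions 7 (G/A, transition), 9 (G/A, transition), 10 (C/A, transversion), 17 (G/T, transversion), 18 (G/A, transition), 21 (G/A, transition), 22 (A/G, transition), 23 (G/A, transition), 33 (G/T, transversion).
Of the 9 differences, 6 transitions and 3 transversions over 36 sites: P = 6/36 = 0.166667, Q = 3/36 = 0.083333.
d = −0.5·ln(0.583333) − 0.25·ln(0.833334) = −0.5·(-0.538997) − 0.25·(-0.182321) = 0.3151.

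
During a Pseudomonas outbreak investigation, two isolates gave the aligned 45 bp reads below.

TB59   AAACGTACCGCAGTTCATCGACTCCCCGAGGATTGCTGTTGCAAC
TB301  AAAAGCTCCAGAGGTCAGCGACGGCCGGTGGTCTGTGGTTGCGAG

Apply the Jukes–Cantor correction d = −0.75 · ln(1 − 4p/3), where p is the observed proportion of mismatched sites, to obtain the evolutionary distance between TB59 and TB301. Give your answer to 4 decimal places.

The sequences differ at positions 4 (C/A), 6 (T/C), 7 (A/T), 10 (G/A), 11 (C/G), 14 (T/G), 18 (T/G), 23 (T/G), 24 (C/G), 27 (C/G), 29 (A/T), 32 (A/T), 33 (T/C), 36 (C/T), 37 (T/G), 43 (A/G), 45 (C/G).
p = 17/45 = 0.377778.
d = −0.75 · ln(1 − (4/3)·0.377778) = −0.75 · ln(0.496296) = −0.75 · (-0.700583) = 0.5254.

0.5254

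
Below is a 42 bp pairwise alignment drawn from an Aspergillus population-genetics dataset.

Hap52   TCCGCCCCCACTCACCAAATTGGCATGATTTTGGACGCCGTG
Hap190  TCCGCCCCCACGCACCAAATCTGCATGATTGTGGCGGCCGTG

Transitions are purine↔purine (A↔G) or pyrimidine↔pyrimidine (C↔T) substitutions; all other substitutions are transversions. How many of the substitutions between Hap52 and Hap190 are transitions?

1

Mismatches occur at site 12 (T/G, transversion), site 21 (T/C, transition), site 22 (G/T, transversion), site 31 (T/G, transversion), site 35 (A/C, transversion), site 36 (C/G, transversion).
Of the 6 differences, 1 transition and 5 transversions, so the answer is 1.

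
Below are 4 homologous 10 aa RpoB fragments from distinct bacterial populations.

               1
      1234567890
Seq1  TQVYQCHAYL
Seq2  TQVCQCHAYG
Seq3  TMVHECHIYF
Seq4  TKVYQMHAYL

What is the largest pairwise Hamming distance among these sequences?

Pairwise Hamming distances:
  Seq1 vs Seq2: 2
  Seq1 vs Seq3: 5
  Seq1 vs Seq4: 2
  Seq2 vs Seq3: 5
  Seq2 vs Seq4: 4
  Seq3 vs Seq4: 6
The largest is 6, between Seq3 and Seq4.

6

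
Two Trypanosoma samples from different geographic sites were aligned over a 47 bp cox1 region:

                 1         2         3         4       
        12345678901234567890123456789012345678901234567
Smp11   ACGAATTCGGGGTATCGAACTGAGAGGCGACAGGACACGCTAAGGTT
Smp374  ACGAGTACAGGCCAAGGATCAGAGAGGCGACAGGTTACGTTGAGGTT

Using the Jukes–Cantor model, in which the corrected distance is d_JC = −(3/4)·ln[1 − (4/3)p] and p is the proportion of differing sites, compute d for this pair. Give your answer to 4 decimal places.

The sequences differ at positions 5 (A/G), 7 (T/A), 9 (G/A), 12 (G/C), 13 (T/C), 15 (T/A), 16 (C/G), 19 (A/T), 21 (T/A), 35 (A/T), 36 (C/T), 40 (C/T), 42 (A/G).
p = 13/47 = 0.276596.
d = −0.75 · ln(1 − (4/3)·0.276596) = −0.75 · ln(0.631205) = −0.75 · (-0.460125) = 0.3451.

0.3451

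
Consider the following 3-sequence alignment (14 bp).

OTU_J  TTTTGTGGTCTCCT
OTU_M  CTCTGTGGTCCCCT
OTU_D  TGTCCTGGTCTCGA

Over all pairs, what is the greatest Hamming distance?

Pairwise Hamming distances:
  OTU_J vs OTU_M: 3
  OTU_J vs OTU_D: 5
  OTU_M vs OTU_D: 8
The largest is 8, between OTU_M and OTU_D.

8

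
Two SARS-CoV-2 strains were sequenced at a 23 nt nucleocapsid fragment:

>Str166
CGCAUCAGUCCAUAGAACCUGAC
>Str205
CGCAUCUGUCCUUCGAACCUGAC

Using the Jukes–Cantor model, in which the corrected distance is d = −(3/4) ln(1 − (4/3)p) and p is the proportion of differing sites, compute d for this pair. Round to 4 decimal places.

The sequences differ at positions 7 (A/U), 12 (A/U), 14 (A/C).
p = 3/23 = 0.130435.
d = −0.75 · ln(1 − (4/3)·0.130435) = −0.75 · ln(0.826087) = −0.75 · (-0.191055) = 0.1433.

0.1433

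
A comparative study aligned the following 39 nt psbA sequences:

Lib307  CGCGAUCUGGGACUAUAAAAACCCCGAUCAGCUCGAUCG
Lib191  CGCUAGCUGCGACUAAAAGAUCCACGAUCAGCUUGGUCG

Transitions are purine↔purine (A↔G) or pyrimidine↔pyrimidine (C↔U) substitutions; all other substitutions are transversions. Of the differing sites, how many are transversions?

6

Mismatches occur at site 4 (G↔U, transversion), site 6 (U↔G, transversion), site 10 (G↔C, transversion), site 16 (U↔A, transversion), site 19 (A↔G, transition), site 21 (A↔U, transversion), site 24 (C↔A, transversion), site 34 (C↔U, transition), site 36 (A↔G, transition).
Of the 9 differences, 3 transitions and 6 transversions, so the answer is 6.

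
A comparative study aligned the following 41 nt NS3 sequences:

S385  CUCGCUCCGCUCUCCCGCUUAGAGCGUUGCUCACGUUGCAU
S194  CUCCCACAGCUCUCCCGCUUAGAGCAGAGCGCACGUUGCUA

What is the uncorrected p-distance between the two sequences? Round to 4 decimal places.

The sequences differ at positions 4 (G/C), 6 (U/A), 8 (C/A), 26 (G/A), 27 (U/G), 28 (U/A), 31 (U/G), 40 (A/U), 41 (U/A).
There are 9 differences over 41 sites, so p = 9/41 = 0.2195.

0.2195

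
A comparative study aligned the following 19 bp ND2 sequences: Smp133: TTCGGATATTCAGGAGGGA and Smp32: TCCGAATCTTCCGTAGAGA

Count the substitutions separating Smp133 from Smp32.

Differing sites — 2:T/C; 5:G/A; 8:A/C; 12:A/C; 14:G/T; 17:G/A.
That gives 6 mismatches out of 19 aligned sites, so the Hamming distance is 6.

6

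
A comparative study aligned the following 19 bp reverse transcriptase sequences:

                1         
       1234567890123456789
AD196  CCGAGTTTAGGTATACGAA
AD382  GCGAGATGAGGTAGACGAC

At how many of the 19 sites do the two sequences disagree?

Mismatches occur at site 1 (C→G), site 6 (T→A), site 8 (T→G), site 14 (T→G), site 19 (A→C).
That gives 5 mismatches out of 19 aligned sites, so the Hamming distance is 5.

5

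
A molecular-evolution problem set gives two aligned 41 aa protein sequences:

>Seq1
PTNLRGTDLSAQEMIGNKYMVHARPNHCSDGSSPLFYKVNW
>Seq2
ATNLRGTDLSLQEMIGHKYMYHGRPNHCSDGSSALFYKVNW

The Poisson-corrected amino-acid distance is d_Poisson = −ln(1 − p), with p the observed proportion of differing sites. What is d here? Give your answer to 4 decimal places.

0.1582

Mismatches occur at site 1 (P→A), site 11 (A→L), site 17 (N→H), site 21 (V→Y), site 23 (A→G), site 34 (P→A).
p = 6/41 = 0.146341.
d = −ln(1 − 0.146341) = −ln(0.853659) = 0.1582.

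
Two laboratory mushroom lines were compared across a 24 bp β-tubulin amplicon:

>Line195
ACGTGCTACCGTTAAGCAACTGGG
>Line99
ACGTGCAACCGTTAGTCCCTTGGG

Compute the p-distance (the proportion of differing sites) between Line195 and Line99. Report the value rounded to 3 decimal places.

0.250

Mismatches occur at site 7 (T↔A), site 15 (A↔G), site 16 (G↔T), site 18 (A↔C), site 19 (A↔C), site 20 (C↔T).
There are 6 differences over 24 sites, so p = 6/24 = 0.250.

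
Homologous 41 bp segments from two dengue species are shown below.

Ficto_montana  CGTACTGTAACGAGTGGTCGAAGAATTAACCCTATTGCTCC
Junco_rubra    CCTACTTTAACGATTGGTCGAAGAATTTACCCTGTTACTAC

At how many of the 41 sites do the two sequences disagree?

Differing sites — 2:G/C; 7:G/T; 14:G/T; 28:A/T; 34:A/G; 37:G/A; 40:C/A.
That gives 7 mismatches out of 41 aligned sites, so the Hamming distance is 7.

7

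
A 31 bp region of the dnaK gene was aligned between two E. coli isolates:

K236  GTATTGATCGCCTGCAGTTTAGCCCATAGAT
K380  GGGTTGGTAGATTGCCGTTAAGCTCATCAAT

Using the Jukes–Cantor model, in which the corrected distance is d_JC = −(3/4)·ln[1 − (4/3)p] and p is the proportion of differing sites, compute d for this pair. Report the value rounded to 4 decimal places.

Mismatches occur at site 2 (T↔G), site 3 (A↔G), site 7 (A↔G), site 9 (C↔A), site 11 (C↔A), site 12 (C↔T), site 16 (A↔C), site 20 (T↔A), site 24 (C↔T), site 28 (A↔C), site 29 (G↔A).
p = 11/31 = 0.354839.
d = −0.75 · ln(1 − (4/3)·0.354839) = −0.75 · ln(0.526881) = −0.75 · (-0.640781) = 0.4806.

0.4806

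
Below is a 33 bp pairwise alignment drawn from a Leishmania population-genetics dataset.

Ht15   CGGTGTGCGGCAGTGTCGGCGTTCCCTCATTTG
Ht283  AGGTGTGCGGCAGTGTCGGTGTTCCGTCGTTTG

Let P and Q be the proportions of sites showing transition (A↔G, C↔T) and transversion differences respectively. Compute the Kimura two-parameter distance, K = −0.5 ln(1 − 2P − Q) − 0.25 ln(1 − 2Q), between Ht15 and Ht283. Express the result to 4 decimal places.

Mismatches occur at site 1 (C/A, transversion), site 20 (C/T, transition), site 26 (C/G, transversion), site 29 (A/G, transition).
Of the 4 differences, 2 transitions and 2 transversions over 33 sites: P = 2/33 = 0.060606, Q = 2/33 = 0.060606.
d = −0.5·ln(0.818182) − 0.25·ln(0.878788) = −0.5·(-0.200670) − 0.25·(-0.129212) = 0.1326.

0.1326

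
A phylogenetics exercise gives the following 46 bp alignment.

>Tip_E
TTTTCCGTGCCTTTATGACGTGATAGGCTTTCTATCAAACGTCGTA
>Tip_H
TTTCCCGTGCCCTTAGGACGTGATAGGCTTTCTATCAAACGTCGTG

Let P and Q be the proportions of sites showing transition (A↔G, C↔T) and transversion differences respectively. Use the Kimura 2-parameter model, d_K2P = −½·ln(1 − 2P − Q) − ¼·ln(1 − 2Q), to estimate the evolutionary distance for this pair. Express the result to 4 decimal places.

0.0937

Differing sites — 4:T/C (Ti); 12:T/C (Ti); 16:T/G (Tv); 46:A/G (Ti).
Of the 4 differences, 3 transitions and 1 transversion over 46 sites: P = 3/46 = 0.065217, Q = 1/46 = 0.021739.
d = −0.5·ln(0.847827) − 0.25·ln(0.956522) = −0.5·(-0.165079) − 0.25·(-0.044451) = 0.0937.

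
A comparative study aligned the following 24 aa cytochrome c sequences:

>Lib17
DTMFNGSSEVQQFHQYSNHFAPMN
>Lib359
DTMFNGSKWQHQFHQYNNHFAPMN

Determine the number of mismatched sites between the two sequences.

The sequences differ at positions 8 (S/K), 9 (E/W), 10 (V/Q), 11 (Q/H), 17 (S/N).
That gives 5 mismatches out of 24 aligned sites, so the Hamming distance is 5.

5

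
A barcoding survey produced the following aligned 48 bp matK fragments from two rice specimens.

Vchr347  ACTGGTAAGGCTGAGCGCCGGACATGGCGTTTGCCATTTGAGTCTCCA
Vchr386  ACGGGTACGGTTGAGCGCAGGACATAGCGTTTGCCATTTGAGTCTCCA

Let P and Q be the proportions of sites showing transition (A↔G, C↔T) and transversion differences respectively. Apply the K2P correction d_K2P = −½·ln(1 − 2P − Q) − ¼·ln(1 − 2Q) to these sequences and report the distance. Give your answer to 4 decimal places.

Differing sites — 3:T/G (Tv); 8:A/C (Tv); 11:C/T (Ti); 19:C/A (Tv); 26:G/A (Ti).
Of the 5 differences, 2 transitions and 3 transversions over 48 sites: P = 2/48 = 0.041667, Q = 3/48 = 0.062500.
d = −0.5·ln(0.854166) − 0.25·ln(0.875000) = −0.5·(-0.157630) − 0.25·(-0.133531) = 0.1122.

0.1122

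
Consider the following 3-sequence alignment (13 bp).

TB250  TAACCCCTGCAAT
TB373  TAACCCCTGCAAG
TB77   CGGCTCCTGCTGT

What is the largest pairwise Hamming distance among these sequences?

7

Pairwise Hamming distances:
  TB250 vs TB373: 1
  TB250 vs TB77: 6
  TB373 vs TB77: 7
The largest is 7, between TB373 and TB77.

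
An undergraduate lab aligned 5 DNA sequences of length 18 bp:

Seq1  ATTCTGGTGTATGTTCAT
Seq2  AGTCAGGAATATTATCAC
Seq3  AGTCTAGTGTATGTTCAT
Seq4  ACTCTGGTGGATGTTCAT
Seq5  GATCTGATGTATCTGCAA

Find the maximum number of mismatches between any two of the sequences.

Pairwise Hamming distances:
  Seq1 vs Seq2: 7
  Seq1 vs Seq3: 2
  Seq1 vs Seq4: 2
  Seq1 vs Seq5: 6
  Seq2 vs Seq3: 7
  Seq2 vs Seq4: 8
  Seq2 vs Seq5: 10
  Seq3 vs Seq4: 3
  Seq3 vs Seq5: 7
  Seq4 vs Seq5: 7
The largest is 10, between Seq2 and Seq5.

10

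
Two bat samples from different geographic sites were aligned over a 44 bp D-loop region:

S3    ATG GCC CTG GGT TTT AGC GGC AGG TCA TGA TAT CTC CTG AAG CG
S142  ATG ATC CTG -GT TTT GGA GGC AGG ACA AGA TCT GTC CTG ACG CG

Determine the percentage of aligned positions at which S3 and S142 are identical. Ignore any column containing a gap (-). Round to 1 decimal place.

79.1%

Excluding the 1 gap column leaves 43 comparable sites.
Differing sites — 4:G/A; 5:C/T; 16:A/G; 18:C/A; 25:T/A; 28:T/A; 32:A/C; 34:C/G; 41:A/C.
34 of the 43 comparable sites match, so the percent identity is 34/43 × 100 = 79.1%.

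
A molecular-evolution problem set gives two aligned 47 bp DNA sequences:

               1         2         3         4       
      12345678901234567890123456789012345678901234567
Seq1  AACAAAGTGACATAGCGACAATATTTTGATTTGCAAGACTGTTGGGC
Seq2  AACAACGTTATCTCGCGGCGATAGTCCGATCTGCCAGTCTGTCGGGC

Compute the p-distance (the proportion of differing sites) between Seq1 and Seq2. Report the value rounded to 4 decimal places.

The sequences differ at positions 6 (A/C), 9 (G/T), 11 (C/T), 12 (A/C), 14 (A/C), 18 (A/G), 20 (A/G), 24 (T/G), 26 (T/C), 27 (T/C), 31 (T/C), 35 (A/C), 38 (A/T), 43 (T/C).
There are 14 differences over 47 sites, so p = 14/47 = 0.2979.

0.2979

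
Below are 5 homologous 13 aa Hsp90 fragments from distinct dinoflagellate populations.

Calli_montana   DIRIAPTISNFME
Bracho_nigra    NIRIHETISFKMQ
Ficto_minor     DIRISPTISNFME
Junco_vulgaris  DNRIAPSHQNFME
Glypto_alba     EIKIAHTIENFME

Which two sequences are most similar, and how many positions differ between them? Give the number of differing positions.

1

Pairwise Hamming distances:
  Calli_montana vs Bracho_nigra: 6
  Calli_montana vs Ficto_minor: 1
  Calli_montana vs Junco_vulgaris: 4
  Calli_montana vs Glypto_alba: 4
  Bracho_nigra vs Ficto_minor: 6
  Bracho_nigra vs Junco_vulgaris: 10
  Bracho_nigra vs Glypto_alba: 8
  Ficto_minor vs Junco_vulgaris: 5
  Ficto_minor vs Glypto_alba: 5
  Junco_vulgaris vs Glypto_alba: 7
The smallest is 1, between Calli_montana and Ficto_minor.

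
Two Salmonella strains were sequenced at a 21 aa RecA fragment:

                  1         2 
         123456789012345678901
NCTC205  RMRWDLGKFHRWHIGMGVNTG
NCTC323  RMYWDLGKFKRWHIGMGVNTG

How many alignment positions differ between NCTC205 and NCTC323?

Differing sites — 3:R/Y; 10:H/K.
That gives 2 mismatches out of 21 aligned sites, so the Hamming distance is 2.

2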